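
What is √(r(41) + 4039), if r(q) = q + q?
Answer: √4121 ≈ 64.195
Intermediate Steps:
r(q) = 2*q
√(r(41) + 4039) = √(2*41 + 4039) = √(82 + 4039) = √4121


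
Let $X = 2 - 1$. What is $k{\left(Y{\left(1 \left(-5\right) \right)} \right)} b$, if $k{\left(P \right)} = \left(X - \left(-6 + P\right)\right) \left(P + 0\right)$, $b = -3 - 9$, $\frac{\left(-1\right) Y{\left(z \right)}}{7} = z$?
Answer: $11760$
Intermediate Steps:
$X = 1$ ($X = 2 - 1 = 1$)
$Y{\left(z \right)} = - 7 z$
$b = -12$
$k{\left(P \right)} = P \left(7 - P\right)$ ($k{\left(P \right)} = \left(1 - \left(-6 + P\right)\right) \left(P + 0\right) = \left(7 - P\right) P = P \left(7 - P\right)$)
$k{\left(Y{\left(1 \left(-5\right) \right)} \right)} b = - 7 \cdot 1 \left(-5\right) \left(7 - - 7 \cdot 1 \left(-5\right)\right) \left(-12\right) = \left(-7\right) \left(-5\right) \left(7 - \left(-7\right) \left(-5\right)\right) \left(-12\right) = 35 \left(7 - 35\right) \left(-12\right) = 35 \left(-28\right) \left(-12\right) = \left(-980\right) \left(-12\right) = 11760$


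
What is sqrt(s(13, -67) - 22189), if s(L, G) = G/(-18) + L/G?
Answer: I*sqrt(3585260986)/402 ≈ 148.95*I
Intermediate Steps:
s(L, G) = -G/18 + L/G (s(L, G) = G*(-1/18) + L/G = -G/18 + L/G)
sqrt(s(13, -67) - 22189) = sqrt((-1/18*(-67) + 13/(-67)) - 22189) = sqrt((67/18 + 13*(-1/67)) - 22189) = sqrt((67/18 - 13/67) - 22189) = sqrt(4255/1206 - 22189) = sqrt(-26755679/1206) = I*sqrt(3585260986)/402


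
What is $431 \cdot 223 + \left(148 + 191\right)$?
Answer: $96452$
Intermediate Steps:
$431 \cdot 223 + \left(148 + 191\right) = 96113 + 339 = 96452$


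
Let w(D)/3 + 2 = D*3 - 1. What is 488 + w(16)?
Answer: 623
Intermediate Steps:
w(D) = -9 + 9*D (w(D) = -6 + 3*(D*3 - 1) = -6 + 3*(3*D - 1) = -6 + 3*(-1 + 3*D) = -6 + (-3 + 9*D) = -9 + 9*D)
488 + w(16) = 488 + (-9 + 9*16) = 488 + (-9 + 144) = 488 + 135 = 623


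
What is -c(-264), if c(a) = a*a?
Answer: -69696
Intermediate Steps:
c(a) = a²
-c(-264) = -1*(-264)² = -1*69696 = -69696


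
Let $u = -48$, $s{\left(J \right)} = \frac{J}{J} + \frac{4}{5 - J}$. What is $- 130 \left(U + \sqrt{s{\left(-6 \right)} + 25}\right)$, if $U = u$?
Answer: $6240 - \frac{130 \sqrt{3190}}{11} \approx 5572.5$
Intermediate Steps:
$s{\left(J \right)} = 1 + \frac{4}{5 - J}$
$U = -48$
$- 130 \left(U + \sqrt{s{\left(-6 \right)} + 25}\right) = - 130 \left(-48 + \sqrt{\frac{-9 - 6}{-5 - 6} + 25}\right) = - 130 \left(-48 + \sqrt{\frac{1}{-11} \left(-15\right) + 25}\right) = - 130 \left(-48 + \sqrt{\left(- \frac{1}{11}\right) \left(-15\right) + 25}\right) = - 130 \left(-48 + \sqrt{\frac{15}{11} + 25}\right) = - 130 \left(-48 + \sqrt{\frac{290}{11}}\right) = - 130 \left(-48 + \frac{\sqrt{3190}}{11}\right) = 6240 - \frac{130 \sqrt{3190}}{11}$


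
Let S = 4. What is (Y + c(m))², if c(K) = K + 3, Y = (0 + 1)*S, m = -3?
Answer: 16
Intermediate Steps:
Y = 4 (Y = (0 + 1)*4 = 1*4 = 4)
c(K) = 3 + K
(Y + c(m))² = (4 + (3 - 3))² = (4 + 0)² = 4² = 16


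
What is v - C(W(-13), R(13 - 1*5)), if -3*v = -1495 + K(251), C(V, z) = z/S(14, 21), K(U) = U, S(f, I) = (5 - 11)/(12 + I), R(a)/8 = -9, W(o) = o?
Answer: 56/3 ≈ 18.667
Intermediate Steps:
R(a) = -72 (R(a) = 8*(-9) = -72)
S(f, I) = -6/(12 + I)
C(V, z) = -11*z/2 (C(V, z) = z/((-6/(12 + 21))) = z/((-6/33)) = z/((-6*1/33)) = z/(-2/11) = z*(-11/2) = -11*z/2)
v = 1244/3 (v = -(-1495 + 251)/3 = -⅓*(-1244) = 1244/3 ≈ 414.67)
v - C(W(-13), R(13 - 1*5)) = 1244/3 - (-11)*(-72)/2 = 1244/3 - 1*396 = 1244/3 - 396 = 56/3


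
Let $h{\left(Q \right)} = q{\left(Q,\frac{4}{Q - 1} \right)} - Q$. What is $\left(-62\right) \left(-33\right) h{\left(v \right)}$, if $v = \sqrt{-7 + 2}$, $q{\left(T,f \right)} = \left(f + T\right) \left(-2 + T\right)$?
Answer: $\frac{4092 \left(\sqrt{5} - 6 i\right)}{i + \sqrt{5}} \approx -682.0 - 10675.0 i$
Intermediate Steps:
$q{\left(T,f \right)} = \left(-2 + T\right) \left(T + f\right)$ ($q{\left(T,f \right)} = \left(T + f\right) \left(-2 + T\right) = \left(-2 + T\right) \left(T + f\right)$)
$v = i \sqrt{5}$ ($v = \sqrt{-5} = i \sqrt{5} \approx 2.2361 i$)
$h{\left(Q \right)} = Q^{2} - \frac{8}{-1 + Q} - 3 Q + \frac{4 Q}{-1 + Q}$ ($h{\left(Q \right)} = \left(Q^{2} - 2 Q - 2 \frac{4}{Q - 1} + Q \frac{4}{Q - 1}\right) - Q = \left(Q^{2} - 2 Q - 2 \frac{4}{-1 + Q} + Q \frac{4}{-1 + Q}\right) - Q = \left(Q^{2} - 2 Q - \frac{8}{-1 + Q} + \frac{4 Q}{-1 + Q}\right) - Q = \left(Q^{2} - \frac{8}{-1 + Q} - 2 Q + \frac{4 Q}{-1 + Q}\right) - Q = Q^{2} - \frac{8}{-1 + Q} - 3 Q + \frac{4 Q}{-1 + Q}$)
$\left(-62\right) \left(-33\right) h{\left(v \right)} = \left(-62\right) \left(-33\right) \frac{-8 + 4 i \sqrt{5} + i \sqrt{5} \left(-1 + i \sqrt{5}\right) \left(-3 + i \sqrt{5}\right)}{-1 + i \sqrt{5}} = 2046 \frac{-8 + 4 i \sqrt{5} + i \sqrt{5} \left(-1 + i \sqrt{5}\right) \left(-3 + i \sqrt{5}\right)}{-1 + i \sqrt{5}} = \frac{2046 \left(-8 + 4 i \sqrt{5} + i \sqrt{5} \left(-1 + i \sqrt{5}\right) \left(-3 + i \sqrt{5}\right)\right)}{-1 + i \sqrt{5}}$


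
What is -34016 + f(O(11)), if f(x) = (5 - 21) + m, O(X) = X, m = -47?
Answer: -34079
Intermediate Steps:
f(x) = -63 (f(x) = (5 - 21) - 47 = -16 - 47 = -63)
-34016 + f(O(11)) = -34016 - 63 = -34079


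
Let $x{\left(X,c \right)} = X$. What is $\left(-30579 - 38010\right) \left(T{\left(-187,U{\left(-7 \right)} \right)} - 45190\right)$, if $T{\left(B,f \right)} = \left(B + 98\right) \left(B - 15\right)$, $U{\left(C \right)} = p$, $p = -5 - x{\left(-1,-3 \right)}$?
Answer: $1866443868$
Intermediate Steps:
$p = -4$ ($p = -5 - -1 = -5 + 1 = -4$)
$U{\left(C \right)} = -4$
$T{\left(B,f \right)} = \left(-15 + B\right) \left(98 + B\right)$ ($T{\left(B,f \right)} = \left(98 + B\right) \left(-15 + B\right) = \left(-15 + B\right) \left(98 + B\right)$)
$\left(-30579 - 38010\right) \left(T{\left(-187,U{\left(-7 \right)} \right)} - 45190\right) = \left(-30579 - 38010\right) \left(\left(-1470 + \left(-187\right)^{2} + 83 \left(-187\right)\right) - 45190\right) = - 68589 \left(\left(-1470 + 34969 - 15521\right) - 45190\right) = - 68589 \left(17978 - 45190\right) = \left(-68589\right) \left(-27212\right) = 1866443868$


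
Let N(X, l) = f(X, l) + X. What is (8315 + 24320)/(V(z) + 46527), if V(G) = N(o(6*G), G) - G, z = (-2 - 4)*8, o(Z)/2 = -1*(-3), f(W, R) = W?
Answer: 32635/46587 ≈ 0.70052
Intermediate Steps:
o(Z) = 6 (o(Z) = 2*(-1*(-3)) = 2*3 = 6)
N(X, l) = 2*X (N(X, l) = X + X = 2*X)
z = -48 (z = -6*8 = -48)
V(G) = 12 - G (V(G) = 2*6 - G = 12 - G)
(8315 + 24320)/(V(z) + 46527) = (8315 + 24320)/((12 - 1*(-48)) + 46527) = 32635/((12 + 48) + 46527) = 32635/(60 + 46527) = 32635/46587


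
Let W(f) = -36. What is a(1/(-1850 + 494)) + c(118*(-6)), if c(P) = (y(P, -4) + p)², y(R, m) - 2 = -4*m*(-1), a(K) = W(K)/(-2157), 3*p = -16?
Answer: 2418824/6471 ≈ 373.79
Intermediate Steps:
p = -16/3 (p = (⅓)*(-16) = -16/3 ≈ -5.3333)
a(K) = 12/719 (a(K) = -36/(-2157) = -36*(-1/2157) = 12/719)
y(R, m) = 2 + 4*m (y(R, m) = 2 - 4*m*(-1) = 2 + 4*m)
c(P) = 3364/9 (c(P) = ((2 + 4*(-4)) - 16/3)² = ((2 - 16) - 16/3)² = (-14 - 16/3)² = (-58/3)² = 3364/9)
a(1/(-1850 + 494)) + c(118*(-6)) = 12/719 + 3364/9 = 2418824/6471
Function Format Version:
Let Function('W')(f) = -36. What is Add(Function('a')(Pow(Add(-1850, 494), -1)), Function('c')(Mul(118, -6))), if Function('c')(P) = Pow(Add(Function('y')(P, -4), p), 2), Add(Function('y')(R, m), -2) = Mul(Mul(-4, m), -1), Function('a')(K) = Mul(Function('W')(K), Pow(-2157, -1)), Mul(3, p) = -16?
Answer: Rational(2418824, 6471) ≈ 373.79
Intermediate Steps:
p = Rational(-16, 3) (p = Mul(Rational(1, 3), -16) = Rational(-16, 3) ≈ -5.3333)
Function('a')(K) = Rational(12, 719) (Function('a')(K) = Mul(-36, Pow(-2157, -1)) = Mul(-36, Rational(-1, 2157)) = Rational(12, 719))
Function('y')(R, m) = Add(2, Mul(4, m)) (Function('y')(R, m) = Add(2, Mul(Mul(-4, m), -1)) = Add(2, Mul(4, m)))
Function('c')(P) = Rational(3364, 9) (Function('c')(P) = Pow(Add(Add(2, Mul(4, -4)), Rational(-16, 3)), 2) = Pow(Add(Add(2, -16), Rational(-16, 3)), 2) = Pow(Add(-14, Rational(-16, 3)), 2) = Pow(Rational(-58, 3), 2) = Rational(3364, 9))
Add(Function('a')(Pow(Add(-1850, 494), -1)), Function('c')(Mul(118, -6))) = Add(Rational(12, 719), Rational(3364, 9)) = Rational(2418824, 6471)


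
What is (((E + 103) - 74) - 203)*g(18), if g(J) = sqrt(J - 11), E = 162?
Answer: -12*sqrt(7) ≈ -31.749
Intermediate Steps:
g(J) = sqrt(-11 + J)
(((E + 103) - 74) - 203)*g(18) = (((162 + 103) - 74) - 203)*sqrt(-11 + 18) = ((265 - 74) - 203)*sqrt(7) = (191 - 203)*sqrt(7) = -12*sqrt(7)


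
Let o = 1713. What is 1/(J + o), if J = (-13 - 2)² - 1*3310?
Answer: -1/1372 ≈ -0.00072886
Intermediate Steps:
J = -3085 (J = (-15)² - 3310 = 225 - 3310 = -3085)
1/(J + o) = 1/(-3085 + 1713) = 1/(-1372) = -1/1372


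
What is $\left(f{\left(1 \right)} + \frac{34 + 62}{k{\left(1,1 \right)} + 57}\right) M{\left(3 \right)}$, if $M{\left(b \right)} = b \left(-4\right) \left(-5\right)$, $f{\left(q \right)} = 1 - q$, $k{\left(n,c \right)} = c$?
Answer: $\frac{2880}{29} \approx 99.31$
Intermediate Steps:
$M{\left(b \right)} = 20 b$ ($M{\left(b \right)} = - 4 b \left(-5\right) = 20 b$)
$\left(f{\left(1 \right)} + \frac{34 + 62}{k{\left(1,1 \right)} + 57}\right) M{\left(3 \right)} = \left(\left(1 - 1\right) + \frac{34 + 62}{1 + 57}\right) 20 \cdot 3 = \left(\left(1 - 1\right) + \frac{96}{58}\right) 60 = \left(0 + 96 \cdot \frac{1}{58}\right) 60 = \left(0 + \frac{48}{29}\right) 60 = \frac{48}{29} \cdot 60 = \frac{2880}{29}$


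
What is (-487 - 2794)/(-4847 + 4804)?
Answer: 3281/43 ≈ 76.302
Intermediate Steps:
(-487 - 2794)/(-4847 + 4804) = -3281/(-43) = -3281*(-1/43) = 3281/43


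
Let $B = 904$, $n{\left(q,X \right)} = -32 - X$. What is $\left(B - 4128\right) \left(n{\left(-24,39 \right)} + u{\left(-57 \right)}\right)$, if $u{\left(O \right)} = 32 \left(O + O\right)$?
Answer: $11990056$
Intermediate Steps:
$u{\left(O \right)} = 64 O$ ($u{\left(O \right)} = 32 \cdot 2 O = 64 O$)
$\left(B - 4128\right) \left(n{\left(-24,39 \right)} + u{\left(-57 \right)}\right) = \left(904 - 4128\right) \left(\left(-32 - 39\right) + 64 \left(-57\right)\right) = - 3224 \left(\left(-32 - 39\right) - 3648\right) = - 3224 \left(-71 - 3648\right) = \left(-3224\right) \left(-3719\right) = 11990056$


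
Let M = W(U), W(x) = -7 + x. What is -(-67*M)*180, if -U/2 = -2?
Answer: -36180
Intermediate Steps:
U = 4 (U = -2*(-2) = 4)
M = -3 (M = -7 + 4 = -3)
-(-67*M)*180 = -(-67*(-3))*180 = -201*180 = -1*36180 = -36180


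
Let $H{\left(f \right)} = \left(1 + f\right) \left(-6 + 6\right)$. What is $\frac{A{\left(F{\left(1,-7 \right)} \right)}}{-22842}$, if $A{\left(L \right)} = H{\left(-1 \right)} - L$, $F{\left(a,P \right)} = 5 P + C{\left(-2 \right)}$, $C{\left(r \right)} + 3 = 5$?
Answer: $- \frac{11}{7614} \approx -0.0014447$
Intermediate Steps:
$H{\left(f \right)} = 0$ ($H{\left(f \right)} = \left(1 + f\right) 0 = 0$)
$C{\left(r \right)} = 2$ ($C{\left(r \right)} = -3 + 5 = 2$)
$F{\left(a,P \right)} = 2 + 5 P$ ($F{\left(a,P \right)} = 5 P + 2 = 2 + 5 P$)
$A{\left(L \right)} = - L$ ($A{\left(L \right)} = 0 - L = - L$)
$\frac{A{\left(F{\left(1,-7 \right)} \right)}}{-22842} = \frac{\left(-1\right) \left(2 + 5 \left(-7\right)\right)}{-22842} = - (2 - 35) \left(- \frac{1}{22842}\right) = \left(-1\right) \left(-33\right) \left(- \frac{1}{22842}\right) = 33 \left(- \frac{1}{22842}\right) = - \frac{11}{7614}$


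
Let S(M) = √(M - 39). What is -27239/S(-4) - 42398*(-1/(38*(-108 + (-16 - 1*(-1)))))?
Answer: -21199/2337 + 27239*I*√43/43 ≈ -9.071 + 4153.9*I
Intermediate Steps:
S(M) = √(-39 + M)
-27239/S(-4) - 42398*(-1/(38*(-108 + (-16 - 1*(-1))))) = -27239/√(-39 - 4) - 42398*(-1/(38*(-108 + (-16 - 1*(-1))))) = -27239*(-I*√43/43) - 42398*(-1/(38*(-108 + (-16 + 1)))) = -27239*(-I*√43/43) - 42398*(-1/(38*(-108 - 15))) = -(-27239)*I*√43/43 - 42398/((-123*(-38))) = 27239*I*√43/43 - 42398/4674 = 27239*I*√43/43 - 42398*1/4674 = 27239*I*√43/43 - 21199/2337 = -21199/2337 + 27239*I*√43/43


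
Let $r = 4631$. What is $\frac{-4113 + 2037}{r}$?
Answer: $- \frac{2076}{4631} \approx -0.44828$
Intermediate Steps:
$\frac{-4113 + 2037}{r} = \frac{-4113 + 2037}{4631} = \left(-2076\right) \frac{1}{4631} = - \frac{2076}{4631}$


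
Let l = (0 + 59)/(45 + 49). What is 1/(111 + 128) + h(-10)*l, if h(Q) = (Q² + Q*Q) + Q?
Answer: 1339642/11233 ≈ 119.26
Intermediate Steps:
l = 59/94 ≈ 0.62766
h(Q) = Q + 2*Q² (h(Q) = (Q² + Q²) + Q = 2*Q² + Q = Q + 2*Q²)
1/(111 + 128) + h(-10)*l = 1/(111 + 128) - 10*(1 + 2*(-10))*(59/94) = 1/239 - 10*(1 - 20)*(59/94) = 1/239 - 10*(-19)*(59/94) = 1/239 + 190*(59/94) = 1/239 + 5605/47 = 1339642/11233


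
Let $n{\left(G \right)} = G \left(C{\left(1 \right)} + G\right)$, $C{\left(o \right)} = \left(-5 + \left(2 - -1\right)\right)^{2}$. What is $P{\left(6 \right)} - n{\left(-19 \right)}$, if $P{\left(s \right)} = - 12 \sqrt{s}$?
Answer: $-285 - 12 \sqrt{6} \approx -314.39$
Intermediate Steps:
$C{\left(o \right)} = 4$ ($C{\left(o \right)} = \left(-5 + \left(2 + 1\right)\right)^{2} = \left(-5 + 3\right)^{2} = \left(-2\right)^{2} = 4$)
$n{\left(G \right)} = G \left(4 + G\right)$
$P{\left(6 \right)} - n{\left(-19 \right)} = - 12 \sqrt{6} - - 19 \left(4 - 19\right) = - 12 \sqrt{6} - \left(-19\right) \left(-15\right) = - 12 \sqrt{6} - 285 = -285 - 12 \sqrt{6}$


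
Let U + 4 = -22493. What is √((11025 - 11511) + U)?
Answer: I*√22983 ≈ 151.6*I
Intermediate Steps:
U = -22497 (U = -4 - 22493 = -22497)
√((11025 - 11511) + U) = √((11025 - 11511) - 22497) = √(-486 - 22497) = √(-22983) = I*√22983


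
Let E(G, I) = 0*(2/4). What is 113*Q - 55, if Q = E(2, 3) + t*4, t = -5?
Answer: -2315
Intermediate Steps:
E(G, I) = 0 (E(G, I) = 0*(2*(1/4)) = 0*(1/2) = 0)
Q = -20 (Q = 0 - 5*4 = 0 - 20 = -20)
113*Q - 55 = 113*(-20) - 55 = -2260 - 55 = -2315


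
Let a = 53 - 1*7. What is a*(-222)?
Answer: -10212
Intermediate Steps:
a = 46 (a = 53 - 7 = 46)
a*(-222) = 46*(-222) = -10212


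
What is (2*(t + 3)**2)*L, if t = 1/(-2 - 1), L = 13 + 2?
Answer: 640/3 ≈ 213.33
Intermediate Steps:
L = 15
t = -1/3 (t = 1/(-3) = -1/3 ≈ -0.33333)
(2*(t + 3)**2)*L = (2*(-1/3 + 3)**2)*15 = (2*(8/3)**2)*15 = (2*(64/9))*15 = (128/9)*15 = 640/3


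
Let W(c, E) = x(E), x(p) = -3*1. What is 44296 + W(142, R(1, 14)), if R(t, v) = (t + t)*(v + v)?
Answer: 44293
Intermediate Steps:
R(t, v) = 4*t*v (R(t, v) = (2*t)*(2*v) = 4*t*v)
x(p) = -3
W(c, E) = -3
44296 + W(142, R(1, 14)) = 44296 - 3 = 44293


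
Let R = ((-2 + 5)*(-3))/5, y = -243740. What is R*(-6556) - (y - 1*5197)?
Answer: 1303689/5 ≈ 2.6074e+5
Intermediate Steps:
R = -9/5 (R = (3*(-3))*(1/5) = -9*1/5 = -9/5 ≈ -1.8000)
R*(-6556) - (y - 1*5197) = -9/5*(-6556) - (-243740 - 1*5197) = 59004/5 - (-243740 - 5197) = 59004/5 - 1*(-248937) = 59004/5 + 248937 = 1303689/5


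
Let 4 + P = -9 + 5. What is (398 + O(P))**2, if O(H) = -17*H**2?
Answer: 476100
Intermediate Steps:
P = -8 (P = -4 + (-9 + 5) = -4 - 4 = -8)
(398 + O(P))**2 = (398 - 17*(-8)**2)**2 = (398 - 17*64)**2 = (398 - 1088)**2 = (-690)**2 = 476100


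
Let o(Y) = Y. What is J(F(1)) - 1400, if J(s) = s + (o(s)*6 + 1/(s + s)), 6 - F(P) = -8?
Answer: -36455/28 ≈ -1302.0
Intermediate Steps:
F(P) = 14 (F(P) = 6 - 1*(-8) = 6 + 8 = 14)
J(s) = 1/(2*s) + 7*s (J(s) = s + (s*6 + 1/(s + s)) = s + (6*s + 1/(2*s)) = s + (1/(2*s) + 6*s) = 1/(2*s) + 7*s)
J(F(1)) - 1400 = ((½)/14 + 7*14) - 1400 = ((½)*(1/14) + 98) - 1400 = (1/28 + 98) - 1400 = 2745/28 - 1400 = -36455/28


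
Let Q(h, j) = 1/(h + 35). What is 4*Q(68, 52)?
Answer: 4/103 ≈ 0.038835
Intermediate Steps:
Q(h, j) = 1/(35 + h)
4*Q(68, 52) = 4/(35 + 68) = 4/103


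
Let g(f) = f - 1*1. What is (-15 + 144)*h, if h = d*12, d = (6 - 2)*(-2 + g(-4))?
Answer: -43344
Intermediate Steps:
g(f) = -1 + f (g(f) = f - 1 = -1 + f)
d = -28 (d = (6 - 2)*(-2 + (-1 - 4)) = 4*(-2 - 5) = 4*(-7) = -28)
h = -336 (h = -28*12 = -336)
(-15 + 144)*h = (-15 + 144)*(-336) = 129*(-336) = -43344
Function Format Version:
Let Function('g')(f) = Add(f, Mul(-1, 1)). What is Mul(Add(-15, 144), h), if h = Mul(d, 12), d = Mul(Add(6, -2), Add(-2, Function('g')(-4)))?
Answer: -43344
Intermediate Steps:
Function('g')(f) = Add(-1, f) (Function('g')(f) = Add(f, -1) = Add(-1, f))
d = -28 (d = Mul(Add(6, -2), Add(-2, Add(-1, -4))) = Mul(4, Add(-2, -5)) = Mul(4, -7) = -28)
h = -336 (h = Mul(-28, 12) = -336)
Mul(Add(-15, 144), h) = Mul(Add(-15, 144), -336) = Mul(129, -336) = -43344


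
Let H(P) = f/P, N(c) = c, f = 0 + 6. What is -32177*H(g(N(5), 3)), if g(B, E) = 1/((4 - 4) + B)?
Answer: -965310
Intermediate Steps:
f = 6
g(B, E) = 1/B (g(B, E) = 1/(0 + B) = 1/B)
H(P) = 6/P
-32177*H(g(N(5), 3)) = -193062/(1/5) = -193062/1/5 = -193062*5 = -32177*30 = -965310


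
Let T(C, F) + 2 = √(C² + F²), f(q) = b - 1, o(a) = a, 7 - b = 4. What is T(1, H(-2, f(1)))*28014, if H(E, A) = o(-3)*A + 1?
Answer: -56028 + 28014*√26 ≈ 86816.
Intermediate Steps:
b = 3 (b = 7 - 1*4 = 7 - 4 = 3)
f(q) = 2 (f(q) = 3 - 1 = 2)
H(E, A) = 1 - 3*A (H(E, A) = -3*A + 1 = 1 - 3*A)
T(C, F) = -2 + √(C² + F²)
T(1, H(-2, f(1)))*28014 = (-2 + √(1² + (1 - 3*2)²))*28014 = (-2 + √(1 + (1 - 6)²))*28014 = (-2 + √(1 + (-5)²))*28014 = (-2 + √(1 + 25))*28014 = (-2 + √26)*28014 = -56028 + 28014*√26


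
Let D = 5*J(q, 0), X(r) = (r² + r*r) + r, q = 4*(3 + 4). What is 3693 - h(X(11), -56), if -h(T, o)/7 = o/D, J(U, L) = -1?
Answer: 18857/5 ≈ 3771.4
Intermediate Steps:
q = 28 (q = 4*7 = 28)
X(r) = r + 2*r² (X(r) = (r² + r²) + r = 2*r² + r = r + 2*r²)
D = -5 (D = 5*(-1) = -5)
h(T, o) = 7*o/5 (h(T, o) = -7*o/(-5) = -7*o*(-1)/5 = -(-7)*o/5 = 7*o/5)
3693 - h(X(11), -56) = 3693 - 7*(-56)/5 = 3693 - 1*(-392/5) = 3693 + 392/5 = 18857/5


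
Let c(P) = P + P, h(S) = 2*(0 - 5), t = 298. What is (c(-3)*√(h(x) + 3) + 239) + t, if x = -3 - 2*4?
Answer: 537 - 6*I*√7 ≈ 537.0 - 15.875*I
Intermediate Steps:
x = -11 (x = -3 - 8 = -11)
h(S) = -10 (h(S) = 2*(-5) = -10)
c(P) = 2*P
(c(-3)*√(h(x) + 3) + 239) + t = ((2*(-3))*√(-10 + 3) + 239) + 298 = (-6*I*√7 + 239) + 298 = (239 - 6*I*√7) + 298 = 537 - 6*I*√7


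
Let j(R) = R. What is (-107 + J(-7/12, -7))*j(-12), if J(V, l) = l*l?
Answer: 696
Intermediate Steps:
J(V, l) = l**2
(-107 + J(-7/12, -7))*j(-12) = (-107 + (-7)**2)*(-12) = (-107 + 49)*(-12) = -58*(-12) = 696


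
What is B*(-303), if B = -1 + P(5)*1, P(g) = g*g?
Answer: -7272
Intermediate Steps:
P(g) = g**2
B = 24 (B = -1 + 5**2*1 = -1 + 25*1 = -1 + 25 = 24)
B*(-303) = 24*(-303) = -7272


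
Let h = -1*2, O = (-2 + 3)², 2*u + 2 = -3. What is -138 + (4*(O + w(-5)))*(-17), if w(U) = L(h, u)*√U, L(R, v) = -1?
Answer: -206 + 68*I*√5 ≈ -206.0 + 152.05*I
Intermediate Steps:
u = -5/2 (u = -1 + (½)*(-3) = -1 - 3/2 = -5/2 ≈ -2.5000)
O = 1 (O = 1² = 1)
h = -2
w(U) = -√U
-138 + (4*(O + w(-5)))*(-17) = -138 + (4*(1 - √(-5)))*(-17) = -138 + (4*(1 - I*√5))*(-17) = -138 + (4 - 4*I*√5)*(-17) = -138 + (-68 + 68*I*√5) = -206 + 68*I*√5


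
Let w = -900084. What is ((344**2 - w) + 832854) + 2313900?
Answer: 4165174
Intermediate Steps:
((344**2 - w) + 832854) + 2313900 = ((344**2 - 1*(-900084)) + 832854) + 2313900 = ((118336 + 900084) + 832854) + 2313900 = (1018420 + 832854) + 2313900 = 1851274 + 2313900 = 4165174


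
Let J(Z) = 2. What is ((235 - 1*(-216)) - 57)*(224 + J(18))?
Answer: 89044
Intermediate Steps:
((235 - 1*(-216)) - 57)*(224 + J(18)) = ((235 - 1*(-216)) - 57)*(224 + 2) = ((235 + 216) - 57)*226 = (451 - 57)*226 = 394*226 = 89044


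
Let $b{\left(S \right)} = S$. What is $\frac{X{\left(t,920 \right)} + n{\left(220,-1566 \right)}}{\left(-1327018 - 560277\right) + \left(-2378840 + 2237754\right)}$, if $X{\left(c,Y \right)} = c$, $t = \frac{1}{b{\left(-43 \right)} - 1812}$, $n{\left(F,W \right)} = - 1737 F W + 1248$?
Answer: $- \frac{1110092265239}{3762646755} \approx -295.03$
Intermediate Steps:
$n{\left(F,W \right)} = 1248 - 1737 F W$ ($n{\left(F,W \right)} = - 1737 F W + 1248 = 1248 - 1737 F W$)
$t = - \frac{1}{1855}$ ($t = \frac{1}{-43 - 1812} = \frac{1}{-1855} = - \frac{1}{1855} \approx -0.00053908$)
$\frac{X{\left(t,920 \right)} + n{\left(220,-1566 \right)}}{\left(-1327018 - 560277\right) + \left(-2378840 + 2237754\right)} = \frac{- \frac{1}{1855} - \left(-1248 + 382140 \left(-1566\right)\right)}{\left(-1327018 - 560277\right) + \left(-2378840 + 2237754\right)} = \frac{- \frac{1}{1855} + \left(1248 + 598431240\right)}{-1887295 - 141086} = \frac{- \frac{1}{1855} + 598432488}{-2028381} = \frac{1110092265239}{1855} \left(- \frac{1}{2028381}\right) = - \frac{1110092265239}{3762646755}$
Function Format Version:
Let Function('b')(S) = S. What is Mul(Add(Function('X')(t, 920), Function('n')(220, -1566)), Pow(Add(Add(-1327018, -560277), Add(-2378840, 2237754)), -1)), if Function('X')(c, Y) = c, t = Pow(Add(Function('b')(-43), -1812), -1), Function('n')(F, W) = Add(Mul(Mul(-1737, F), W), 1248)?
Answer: Rational(-1110092265239, 3762646755) ≈ -295.03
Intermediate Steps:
Function('n')(F, W) = Add(1248, Mul(-1737, F, W)) (Function('n')(F, W) = Add(Mul(-1737, F, W), 1248) = Add(1248, Mul(-1737, F, W)))
t = Rational(-1, 1855) (t = Pow(Add(-43, -1812), -1) = Pow(-1855, -1) = Rational(-1, 1855) ≈ -0.00053908)
Mul(Add(Function('X')(t, 920), Function('n')(220, -1566)), Pow(Add(Add(-1327018, -560277), Add(-2378840, 2237754)), -1)) = Mul(Add(Rational(-1, 1855), Add(1248, Mul(-1737, 220, -1566))), Pow(Add(Add(-1327018, -560277), Add(-2378840, 2237754)), -1)) = Mul(Add(Rational(-1, 1855), Add(1248, 598431240)), Pow(Add(-1887295, -141086), -1)) = Mul(Add(Rational(-1, 1855), 598432488), Pow(-2028381, -1)) = Mul(Rational(1110092265239, 1855), Rational(-1, 2028381)) = Rational(-1110092265239, 3762646755)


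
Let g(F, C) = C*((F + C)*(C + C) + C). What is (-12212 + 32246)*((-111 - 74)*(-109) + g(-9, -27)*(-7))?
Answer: 7662564252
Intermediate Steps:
g(F, C) = C*(C + 2*C*(C + F)) (g(F, C) = C*((C + F)*(2*C) + C) = C*(2*C*(C + F) + C) = C*(C + 2*C*(C + F)))
(-12212 + 32246)*((-111 - 74)*(-109) + g(-9, -27)*(-7)) = (-12212 + 32246)*((-111 - 74)*(-109) + ((-27)²*(1 + 2*(-27) + 2*(-9)))*(-7)) = 20034*(-185*(-109) + (729*(1 - 54 - 18))*(-7)) = 20034*(20165 + (729*(-71))*(-7)) = 20034*(20165 - 51759*(-7)) = 20034*(20165 + 362313) = 20034*382478 = 7662564252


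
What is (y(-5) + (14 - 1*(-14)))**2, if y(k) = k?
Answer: 529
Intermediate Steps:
(y(-5) + (14 - 1*(-14)))**2 = (-5 + (14 - 1*(-14)))**2 = (-5 + (14 + 14))**2 = (-5 + 28)**2 = 23**2 = 529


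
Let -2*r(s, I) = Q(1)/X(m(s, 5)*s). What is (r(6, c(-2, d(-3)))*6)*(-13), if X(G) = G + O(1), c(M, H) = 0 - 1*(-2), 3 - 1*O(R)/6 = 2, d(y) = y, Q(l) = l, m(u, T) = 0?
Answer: 13/2 ≈ 6.5000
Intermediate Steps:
O(R) = 6 (O(R) = 18 - 6*2 = 18 - 12 = 6)
c(M, H) = 2 (c(M, H) = 0 + 2 = 2)
X(G) = 6 + G (X(G) = G + 6 = 6 + G)
r(s, I) = -1/12 (r(s, I) = -1/(2*(6 + 0*s)) = -1/(2*(6 + 0)) = -1/(2*6) = -1/2*1/6 = -1/12)
(r(6, c(-2, d(-3)))*6)*(-13) = -1/12*6*(-13) = -1/2*(-13) = 13/2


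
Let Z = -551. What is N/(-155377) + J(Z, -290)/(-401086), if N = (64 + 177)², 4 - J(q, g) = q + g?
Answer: -23426769531/62319539422 ≈ -0.37591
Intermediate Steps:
J(q, g) = 4 - g - q (J(q, g) = 4 - (q + g) = 4 - (g + q) = 4 + (-g - q) = 4 - g - q)
N = 58081 (N = 241² = 58081)
N/(-155377) + J(Z, -290)/(-401086) = 58081/(-155377) + (4 - 1*(-290) - 1*(-551))/(-401086) = 58081*(-1/155377) + (4 + 290 + 551)*(-1/401086) = -58081/155377 + 845*(-1/401086) = -58081/155377 - 845/401086 = -23426769531/62319539422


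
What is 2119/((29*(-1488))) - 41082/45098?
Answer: -934166563/973034448 ≈ -0.96006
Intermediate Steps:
2119/((29*(-1488))) - 41082/45098 = 2119/(-43152) - 41082*1/45098 = 2119*(-1/43152) - 20541/22549 = -2119/43152 - 20541/22549 = -934166563/973034448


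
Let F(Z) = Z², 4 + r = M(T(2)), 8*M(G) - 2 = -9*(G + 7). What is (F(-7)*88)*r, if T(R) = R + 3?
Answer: -74382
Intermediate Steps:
T(R) = 3 + R
M(G) = -61/8 - 9*G/8 (M(G) = ¼ + (-9*(G + 7))/8 = ¼ + (-9*(7 + G))/8 = ¼ + (-63 - 9*G)/8 = ¼ + (-63/8 - 9*G/8) = -61/8 - 9*G/8)
r = -69/4 (r = -4 + (-61/8 - 9*(3 + 2)/8) = -4 + (-61/8 - 9/8*5) = -4 + (-61/8 - 45/8) = -4 - 53/4 = -69/4 ≈ -17.250)
(F(-7)*88)*r = ((-7)²*88)*(-69/4) = (49*88)*(-69/4) = 4312*(-69/4) = -74382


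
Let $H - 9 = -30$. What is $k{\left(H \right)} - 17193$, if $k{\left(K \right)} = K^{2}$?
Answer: $-16752$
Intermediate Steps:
$H = -21$ ($H = 9 - 30 = -21$)
$k{\left(H \right)} - 17193 = \left(-21\right)^{2} - 17193 = 441 - 17193 = -16752$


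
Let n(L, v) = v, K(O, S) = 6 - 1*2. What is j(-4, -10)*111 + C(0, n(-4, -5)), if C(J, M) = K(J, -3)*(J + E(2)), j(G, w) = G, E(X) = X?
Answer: -436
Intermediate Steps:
K(O, S) = 4 (K(O, S) = 6 - 2 = 4)
C(J, M) = 8 + 4*J (C(J, M) = 4*(J + 2) = 4*(2 + J) = 8 + 4*J)
j(-4, -10)*111 + C(0, n(-4, -5)) = -4*111 + (8 + 4*0) = -444 + (8 + 0) = -444 + 8 = -436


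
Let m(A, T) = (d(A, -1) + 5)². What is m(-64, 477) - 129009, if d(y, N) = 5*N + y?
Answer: -124913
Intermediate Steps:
d(y, N) = y + 5*N
m(A, T) = A² (m(A, T) = ((A + 5*(-1)) + 5)² = ((A - 5) + 5)² = ((-5 + A) + 5)² = A²)
m(-64, 477) - 129009 = (-64)² - 129009 = 4096 - 129009 = -124913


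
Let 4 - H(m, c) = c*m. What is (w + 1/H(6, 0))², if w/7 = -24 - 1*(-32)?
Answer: 50625/16 ≈ 3164.1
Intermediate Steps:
H(m, c) = 4 - c*m
w = 56 (w = 7*(-24 - 1*(-32)) = 7*(-24 + 32) = 7*8 = 56)
(w + 1/H(6, 0))² = (56 + 1/(4 - 1*0*6))² = (56 + 1/(4 + 0))² = (56 + 1/4)² = (56 + ¼)² = (225/4)² = 50625/16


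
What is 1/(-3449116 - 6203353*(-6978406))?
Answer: 1/67358847584414 ≈ 1.4846e-14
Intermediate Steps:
1/(-3449116 - 6203353*(-6978406)) = -1/6978406/(-9652469) = -1/9652469*(-1/6978406) = 1/67358847584414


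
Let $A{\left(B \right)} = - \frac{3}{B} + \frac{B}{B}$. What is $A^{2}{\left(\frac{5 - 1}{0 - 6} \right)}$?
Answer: $\frac{121}{4} \approx 30.25$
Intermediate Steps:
$A{\left(B \right)} = 1 - \frac{3}{B}$ ($A{\left(B \right)} = - \frac{3}{B} + 1 = 1 - \frac{3}{B}$)
$A^{2}{\left(\frac{5 - 1}{0 - 6} \right)} = \left(\frac{-3 + \frac{5 - 1}{0 - 6}}{\left(5 - 1\right) \frac{1}{0 - 6}}\right)^{2} = \left(\frac{-3 + \frac{4}{-6}}{4 \frac{1}{-6}}\right)^{2} = \left(\frac{-3 + 4 \left(- \frac{1}{6}\right)}{4 \left(- \frac{1}{6}\right)}\right)^{2} = \left(\frac{-3 - \frac{2}{3}}{- \frac{2}{3}}\right)^{2} = \left(\left(- \frac{3}{2}\right) \left(- \frac{11}{3}\right)\right)^{2} = \left(\frac{11}{2}\right)^{2} = \frac{121}{4}$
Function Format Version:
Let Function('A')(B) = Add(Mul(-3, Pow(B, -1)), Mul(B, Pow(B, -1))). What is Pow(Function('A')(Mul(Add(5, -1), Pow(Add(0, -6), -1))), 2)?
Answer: Rational(121, 4) ≈ 30.250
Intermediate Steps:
Function('A')(B) = Add(1, Mul(-3, Pow(B, -1))) (Function('A')(B) = Add(Mul(-3, Pow(B, -1)), 1) = Add(1, Mul(-3, Pow(B, -1))))
Pow(Function('A')(Mul(Add(5, -1), Pow(Add(0, -6), -1))), 2) = Pow(Mul(Pow(Mul(Add(5, -1), Pow(Add(0, -6), -1)), -1), Add(-3, Mul(Add(5, -1), Pow(Add(0, -6), -1)))), 2) = Pow(Mul(Pow(Mul(4, Pow(-6, -1)), -1), Add(-3, Mul(4, Pow(-6, -1)))), 2) = Pow(Mul(Pow(Mul(4, Rational(-1, 6)), -1), Add(-3, Mul(4, Rational(-1, 6)))), 2) = Pow(Mul(Pow(Rational(-2, 3), -1), Add(-3, Rational(-2, 3))), 2) = Pow(Mul(Rational(-3, 2), Rational(-11, 3)), 2) = Pow(Rational(11, 2), 2) = Rational(121, 4)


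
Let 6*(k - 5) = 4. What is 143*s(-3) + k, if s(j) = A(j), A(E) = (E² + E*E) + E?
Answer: 6452/3 ≈ 2150.7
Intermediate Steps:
A(E) = E + 2*E² (A(E) = (E² + E²) + E = 2*E² + E = E + 2*E²)
s(j) = j*(1 + 2*j)
k = 17/3 (k = 5 + (⅙)*4 = 5 + ⅔ = 17/3 ≈ 5.6667)
143*s(-3) + k = 143*(-3*(1 + 2*(-3))) + 17/3 = 143*(-3*(1 - 6)) + 17/3 = 143*(-3*(-5)) + 17/3 = 143*15 + 17/3 = 2145 + 17/3 = 6452/3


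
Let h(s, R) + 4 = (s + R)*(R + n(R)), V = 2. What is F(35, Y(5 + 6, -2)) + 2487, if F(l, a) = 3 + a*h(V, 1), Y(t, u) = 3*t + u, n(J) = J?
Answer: 2552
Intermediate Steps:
Y(t, u) = u + 3*t
h(s, R) = -4 + 2*R*(R + s) (h(s, R) = -4 + (s + R)*(R + R) = -4 + (R + s)*(2*R) = -4 + 2*R*(R + s))
F(l, a) = 3 + 2*a (F(l, a) = 3 + a*(-4 + 2*1² + 2*1*2) = 3 + a*(-4 + 2*1 + 4) = 3 + a*(-4 + 2 + 4) = 3 + a*2 = 3 + 2*a)
F(35, Y(5 + 6, -2)) + 2487 = (3 + 2*(-2 + 3*(5 + 6))) + 2487 = (3 + 2*(-2 + 3*11)) + 2487 = (3 + 2*(-2 + 33)) + 2487 = (3 + 2*31) + 2487 = (3 + 62) + 2487 = 65 + 2487 = 2552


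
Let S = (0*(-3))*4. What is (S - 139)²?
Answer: 19321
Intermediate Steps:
S = 0 (S = 0*4 = 0)
(S - 139)² = (0 - 139)² = (-139)² = 19321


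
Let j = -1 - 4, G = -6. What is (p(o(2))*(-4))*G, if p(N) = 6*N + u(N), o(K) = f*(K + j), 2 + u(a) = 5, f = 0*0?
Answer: 72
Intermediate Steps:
f = 0
u(a) = 3 (u(a) = -2 + 5 = 3)
j = -5
o(K) = 0 (o(K) = 0*(K - 5) = 0*(-5 + K) = 0)
p(N) = 3 + 6*N (p(N) = 6*N + 3 = 3 + 6*N)
(p(o(2))*(-4))*G = ((3 + 6*0)*(-4))*(-6) = ((3 + 0)*(-4))*(-6) = (3*(-4))*(-6) = -12*(-6) = 72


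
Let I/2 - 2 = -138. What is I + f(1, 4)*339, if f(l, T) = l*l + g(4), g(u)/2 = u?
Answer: 2779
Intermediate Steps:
g(u) = 2*u
I = -272 (I = 4 + 2*(-138) = 4 - 276 = -272)
f(l, T) = 8 + l² (f(l, T) = l*l + 2*4 = l² + 8 = 8 + l²)
I + f(1, 4)*339 = -272 + (8 + 1²)*339 = -272 + (8 + 1)*339 = -272 + 9*339 = -272 + 3051 = 2779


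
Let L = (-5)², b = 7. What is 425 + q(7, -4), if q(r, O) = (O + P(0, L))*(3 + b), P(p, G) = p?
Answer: 385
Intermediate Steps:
L = 25
q(r, O) = 10*O (q(r, O) = (O + 0)*(3 + 7) = O*10 = 10*O)
425 + q(7, -4) = 425 + 10*(-4) = 425 - 40 = 385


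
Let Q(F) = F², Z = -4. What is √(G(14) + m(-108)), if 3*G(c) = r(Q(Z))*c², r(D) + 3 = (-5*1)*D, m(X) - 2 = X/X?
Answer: I*√48777/3 ≈ 73.618*I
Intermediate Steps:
m(X) = 3 (m(X) = 2 + X/X = 2 + 1 = 3)
r(D) = -3 - 5*D (r(D) = -3 + (-5*1)*D = -3 - 5*D)
G(c) = -83*c²/3 (G(c) = ((-3 - 5*(-4)²)*c²)/3 = ((-3 - 5*16)*c²)/3 = ((-3 - 80)*c²)/3 = (-83*c²)/3 = -83*c²/3)
√(G(14) + m(-108)) = √(-83/3*14² + 3) = √(-83/3*196 + 3) = √(-16268/3 + 3) = √(-16259/3) = I*√48777/3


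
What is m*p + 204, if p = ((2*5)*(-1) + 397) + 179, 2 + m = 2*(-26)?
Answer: -30360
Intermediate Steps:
m = -54 (m = -2 + 2*(-26) = -2 - 52 = -54)
p = 566 (p = (10*(-1) + 397) + 179 = (-10 + 397) + 179 = 387 + 179 = 566)
m*p + 204 = -54*566 + 204 = -30564 + 204 = -30360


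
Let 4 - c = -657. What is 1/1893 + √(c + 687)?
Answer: 1/1893 + 2*√337 ≈ 36.716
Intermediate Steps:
c = 661 (c = 4 - 1*(-657) = 4 + 657 = 661)
1/1893 + √(c + 687) = 1/1893 + √(661 + 687) = 1/1893 + √1348 = 1/1893 + 2*√337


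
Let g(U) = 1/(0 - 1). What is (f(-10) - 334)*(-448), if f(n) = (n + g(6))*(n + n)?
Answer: 51072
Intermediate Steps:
g(U) = -1 (g(U) = 1/(-1) = -1)
f(n) = 2*n*(-1 + n) (f(n) = (n - 1)*(n + n) = (-1 + n)*(2*n) = 2*n*(-1 + n))
(f(-10) - 334)*(-448) = (2*(-10)*(-1 - 10) - 334)*(-448) = (2*(-10)*(-11) - 334)*(-448) = (220 - 334)*(-448) = -114*(-448) = 51072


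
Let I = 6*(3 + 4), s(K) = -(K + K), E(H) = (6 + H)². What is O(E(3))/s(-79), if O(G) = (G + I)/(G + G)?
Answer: 41/8532 ≈ 0.0048054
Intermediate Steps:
s(K) = -2*K
I = 42 (I = 6*7 = 42)
O(G) = (42 + G)/(2*G) (O(G) = (G + 42)/(G + G) = (42 + G)/((2*G)) = (42 + G)*(1/(2*G)) = (42 + G)/(2*G))
O(E(3))/s(-79) = ((42 + (6 + 3)²)/(2*((6 + 3)²)))/((-2*(-79))) = ((42 + 9²)/(2*(9²)))/158 = ((½)*(42 + 81)/81)*(1/158) = ((½)*(1/81)*123)*(1/158) = (41/54)*(1/158) = 41/8532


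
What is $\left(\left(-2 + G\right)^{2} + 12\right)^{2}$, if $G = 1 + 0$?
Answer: $169$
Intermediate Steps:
$G = 1$
$\left(\left(-2 + G\right)^{2} + 12\right)^{2} = \left(\left(-2 + 1\right)^{2} + 12\right)^{2} = \left(\left(-1\right)^{2} + 12\right)^{2} = \left(1 + 12\right)^{2} = 13^{2} = 169$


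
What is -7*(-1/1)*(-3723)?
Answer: -26061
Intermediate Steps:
-7*(-1/1)*(-3723) = -7/((-8*1/8))*(-3723) = -7/(-1)*(-3723) = -7*(-1)*(-3723) = 7*(-3723) = -26061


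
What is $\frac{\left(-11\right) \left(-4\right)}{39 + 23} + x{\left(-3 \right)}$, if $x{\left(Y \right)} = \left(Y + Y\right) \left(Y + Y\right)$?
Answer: $\frac{1138}{31} \approx 36.71$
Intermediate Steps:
$x{\left(Y \right)} = 4 Y^{2}$ ($x{\left(Y \right)} = 2 Y 2 Y = 4 Y^{2}$)
$\frac{\left(-11\right) \left(-4\right)}{39 + 23} + x{\left(-3 \right)} = \frac{\left(-11\right) \left(-4\right)}{39 + 23} + 4 \left(-3\right)^{2} = \frac{44}{62} + 4 \cdot 9 = 44 \cdot \frac{1}{62} + 36 = \frac{22}{31} + 36 = \frac{1138}{31}$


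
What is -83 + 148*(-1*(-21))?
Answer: 3025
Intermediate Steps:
-83 + 148*(-1*(-21)) = -83 + 148*21 = -83 + 3108 = 3025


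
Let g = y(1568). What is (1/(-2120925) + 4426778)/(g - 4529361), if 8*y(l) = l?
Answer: -9388864129649/9606019277625 ≈ -0.97739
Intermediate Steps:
y(l) = l/8
g = 196 (g = (⅛)*1568 = 196)
(1/(-2120925) + 4426778)/(g - 4529361) = (1/(-2120925) + 4426778)/(196 - 4529361) = (-1/2120925 + 4426778)/(-4529165) = (9388864129649/2120925)*(-1/4529165) = -9388864129649/9606019277625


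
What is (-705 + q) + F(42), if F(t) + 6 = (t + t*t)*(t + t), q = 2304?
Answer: 153297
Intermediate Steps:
F(t) = -6 + 2*t*(t + t²) (F(t) = -6 + (t + t*t)*(t + t) = -6 + (t + t²)*(2*t) = -6 + 2*t*(t + t²))
(-705 + q) + F(42) = (-705 + 2304) + (-6 + 2*42² + 2*42³) = 1599 + (-6 + 2*1764 + 2*74088) = 1599 + (-6 + 3528 + 148176) = 1599 + 151698 = 153297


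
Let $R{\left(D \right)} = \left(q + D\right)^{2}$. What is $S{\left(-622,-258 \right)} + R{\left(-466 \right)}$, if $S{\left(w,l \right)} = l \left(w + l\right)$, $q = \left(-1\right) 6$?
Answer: $449824$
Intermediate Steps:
$q = -6$
$R{\left(D \right)} = \left(-6 + D\right)^{2}$
$S{\left(w,l \right)} = l \left(l + w\right)$
$S{\left(-622,-258 \right)} + R{\left(-466 \right)} = - 258 \left(-258 - 622\right) + \left(-6 - 466\right)^{2} = \left(-258\right) \left(-880\right) + \left(-472\right)^{2} = 227040 + 222784 = 449824$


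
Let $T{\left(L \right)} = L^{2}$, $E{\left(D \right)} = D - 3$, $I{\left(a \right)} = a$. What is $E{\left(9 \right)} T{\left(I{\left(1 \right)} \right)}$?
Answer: $6$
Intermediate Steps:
$E{\left(D \right)} = -3 + D$
$E{\left(9 \right)} T{\left(I{\left(1 \right)} \right)} = \left(-3 + 9\right) 1^{2} = 6 \cdot 1 = 6$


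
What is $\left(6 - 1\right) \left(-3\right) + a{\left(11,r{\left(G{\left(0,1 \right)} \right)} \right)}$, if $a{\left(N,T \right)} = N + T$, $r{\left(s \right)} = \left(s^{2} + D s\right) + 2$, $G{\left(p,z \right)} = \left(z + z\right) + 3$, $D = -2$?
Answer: $13$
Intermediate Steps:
$G{\left(p,z \right)} = 3 + 2 z$ ($G{\left(p,z \right)} = 2 z + 3 = 3 + 2 z$)
$r{\left(s \right)} = 2 + s^{2} - 2 s$ ($r{\left(s \right)} = \left(s^{2} - 2 s\right) + 2 = 2 + s^{2} - 2 s$)
$\left(6 - 1\right) \left(-3\right) + a{\left(11,r{\left(G{\left(0,1 \right)} \right)} \right)} = \left(6 - 1\right) \left(-3\right) + \left(11 + \left(2 + \left(3 + 2 \cdot 1\right)^{2} - 2 \left(3 + 2 \cdot 1\right)\right)\right) = 5 \left(-3\right) + \left(11 + \left(2 + \left(3 + 2\right)^{2} - 2 \left(3 + 2\right)\right)\right) = -15 + \left(11 + \left(2 + 5^{2} - 10\right)\right) = -15 + \left(11 + \left(2 + 25 - 10\right)\right) = -15 + \left(11 + 17\right) = -15 + 28 = 13$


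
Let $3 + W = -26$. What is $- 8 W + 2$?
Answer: $234$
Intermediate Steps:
$W = -29$ ($W = -3 - 26 = -29$)
$- 8 W + 2 = \left(-8\right) \left(-29\right) + 2 = 232 + 2 = 234$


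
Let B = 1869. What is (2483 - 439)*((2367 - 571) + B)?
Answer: 7491260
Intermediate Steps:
(2483 - 439)*((2367 - 571) + B) = (2483 - 439)*((2367 - 571) + 1869) = 2044*(1796 + 1869) = 2044*3665 = 7491260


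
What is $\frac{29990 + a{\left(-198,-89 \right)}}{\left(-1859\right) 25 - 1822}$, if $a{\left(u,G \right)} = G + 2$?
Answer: $- \frac{1759}{2841} \approx -0.61915$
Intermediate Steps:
$a{\left(u,G \right)} = 2 + G$
$\frac{29990 + a{\left(-198,-89 \right)}}{\left(-1859\right) 25 - 1822} = \frac{29990 + \left(2 - 89\right)}{\left(-1859\right) 25 - 1822} = \frac{29990 - 87}{-46475 - 1822} = \frac{29903}{-48297} = 29903 \left(- \frac{1}{48297}\right) = - \frac{1759}{2841}$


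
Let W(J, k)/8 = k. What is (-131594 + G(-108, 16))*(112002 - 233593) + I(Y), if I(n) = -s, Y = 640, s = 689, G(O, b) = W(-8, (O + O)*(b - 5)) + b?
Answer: 18309901637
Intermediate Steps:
W(J, k) = 8*k
G(O, b) = b + 16*O*(-5 + b) (G(O, b) = 8*((O + O)*(b - 5)) + b = 8*((2*O)*(-5 + b)) + b = 8*(2*O*(-5 + b)) + b = 16*O*(-5 + b) + b = b + 16*O*(-5 + b))
I(n) = -689 (I(n) = -1*689 = -689)
(-131594 + G(-108, 16))*(112002 - 233593) + I(Y) = (-131594 + (16 + 16*(-108)*(-5 + 16)))*(112002 - 233593) - 689 = (-131594 + (16 + 16*(-108)*11))*(-121591) - 689 = (-131594 + (16 - 19008))*(-121591) - 689 = (-131594 - 18992)*(-121591) - 689 = -150586*(-121591) - 689 = 18309902326 - 689 = 18309901637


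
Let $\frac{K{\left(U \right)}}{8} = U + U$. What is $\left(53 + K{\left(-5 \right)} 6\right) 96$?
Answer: $-40992$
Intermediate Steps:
$K{\left(U \right)} = 16 U$ ($K{\left(U \right)} = 8 \left(U + U\right) = 8 \cdot 2 U = 16 U$)
$\left(53 + K{\left(-5 \right)} 6\right) 96 = \left(53 + 16 \left(-5\right) 6\right) 96 = \left(53 - 480\right) 96 = \left(-427\right) 96 = -40992$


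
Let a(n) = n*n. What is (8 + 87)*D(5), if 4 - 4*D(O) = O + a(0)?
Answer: -95/4 ≈ -23.750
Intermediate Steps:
a(n) = n²
D(O) = 1 - O/4 (D(O) = 1 - (O + 0²)/4 = 1 - (O + 0)/4 = 1 - O/4)
(8 + 87)*D(5) = (8 + 87)*(1 - ¼*5) = 95*(1 - 5/4) = 95*(-¼) = -95/4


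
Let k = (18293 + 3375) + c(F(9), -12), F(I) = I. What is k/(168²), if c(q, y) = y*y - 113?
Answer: 2411/3136 ≈ 0.76881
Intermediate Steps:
c(q, y) = -113 + y² (c(q, y) = y² - 113 = -113 + y²)
k = 21699 (k = (18293 + 3375) + (-113 + (-12)²) = 21668 + (-113 + 144) = 21668 + 31 = 21699)
k/(168²) = 21699/(168²) = 21699/28224 = 21699*(1/28224) = 2411/3136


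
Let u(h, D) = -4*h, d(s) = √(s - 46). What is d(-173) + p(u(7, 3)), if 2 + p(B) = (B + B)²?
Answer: 3134 + I*√219 ≈ 3134.0 + 14.799*I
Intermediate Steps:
d(s) = √(-46 + s)
p(B) = -2 + 4*B² (p(B) = -2 + (B + B)² = -2 + (2*B)² = -2 + 4*B²)
d(-173) + p(u(7, 3)) = √(-46 - 173) + (-2 + 4*(-4*7)²) = √(-219) + (-2 + 4*(-28)²) = I*√219 + (-2 + 4*784) = I*√219 + (-2 + 3136) = I*√219 + 3134 = 3134 + I*√219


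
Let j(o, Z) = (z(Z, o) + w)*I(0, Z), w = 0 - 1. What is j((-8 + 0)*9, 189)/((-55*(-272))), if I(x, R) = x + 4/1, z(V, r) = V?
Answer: 47/935 ≈ 0.050267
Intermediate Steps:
w = -1
I(x, R) = 4 + x (I(x, R) = x + 4*1 = x + 4 = 4 + x)
j(o, Z) = -4 + 4*Z (j(o, Z) = (Z - 1)*(4 + 0) = (-1 + Z)*4 = -4 + 4*Z)
j((-8 + 0)*9, 189)/((-55*(-272))) = (-4 + 4*189)/((-55*(-272))) = (-4 + 756)/14960 = 752*(1/14960) = 47/935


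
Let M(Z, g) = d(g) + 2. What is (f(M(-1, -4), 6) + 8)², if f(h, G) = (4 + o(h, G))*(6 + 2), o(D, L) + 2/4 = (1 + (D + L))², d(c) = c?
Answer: 55696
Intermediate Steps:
o(D, L) = -½ + (1 + D + L)² (o(D, L) = -½ + (1 + (D + L))² = -½ + (1 + D + L)²)
M(Z, g) = 2 + g (M(Z, g) = g + 2 = 2 + g)
f(h, G) = 28 + 8*(1 + G + h)² (f(h, G) = (4 + (-½ + (1 + h + G)²))*(6 + 2) = (4 + (-½ + (1 + G + h)²))*8 = (7/2 + (1 + G + h)²)*8 = 28 + 8*(1 + G + h)²)
(f(M(-1, -4), 6) + 8)² = ((28 + 8*(1 + 6 + (2 - 4))²) + 8)² = ((28 + 8*(1 + 6 - 2)²) + 8)² = ((28 + 8*5²) + 8)² = ((28 + 8*25) + 8)² = ((28 + 200) + 8)² = (228 + 8)² = 236² = 55696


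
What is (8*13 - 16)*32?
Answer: 2816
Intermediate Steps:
(8*13 - 16)*32 = (104 - 16)*32 = 88*32 = 2816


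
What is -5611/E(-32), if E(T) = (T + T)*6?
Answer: 5611/384 ≈ 14.612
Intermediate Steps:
E(T) = 12*T (E(T) = (2*T)*6 = 12*T)
-5611/E(-32) = -5611/(12*(-32)) = -5611/(-384) = -5611*(-1/384) = 5611/384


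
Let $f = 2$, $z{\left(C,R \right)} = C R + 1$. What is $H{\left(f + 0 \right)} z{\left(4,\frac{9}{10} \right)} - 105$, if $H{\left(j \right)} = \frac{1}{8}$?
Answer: $- \frac{4177}{40} \approx -104.43$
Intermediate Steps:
$z{\left(C,R \right)} = 1 + C R$
$H{\left(j \right)} = \frac{1}{8}$
$H{\left(f + 0 \right)} z{\left(4,\frac{9}{10} \right)} - 105 = \frac{1 + 4 \cdot \frac{9}{10}}{8} - 105 = \frac{1 + \frac{18}{5}}{8} - 105 = \frac{1}{8} \cdot \frac{23}{5} - 105 = \frac{23}{40} - 105 = - \frac{4177}{40}$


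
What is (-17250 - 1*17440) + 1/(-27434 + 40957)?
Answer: -469112869/13523 ≈ -34690.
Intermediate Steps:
(-17250 - 1*17440) + 1/(-27434 + 40957) = (-17250 - 17440) + 1/13523 = -34690 + 1/13523 = -469112869/13523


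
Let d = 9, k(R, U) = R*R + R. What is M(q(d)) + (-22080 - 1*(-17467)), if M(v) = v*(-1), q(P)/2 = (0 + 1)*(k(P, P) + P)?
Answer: -4811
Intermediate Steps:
k(R, U) = R + R**2 (k(R, U) = R**2 + R = R + R**2)
q(P) = 2*P + 2*P*(1 + P) (q(P) = 2*((0 + 1)*(P*(1 + P) + P)) = 2*(1*(P + P*(1 + P))) = 2*(P + P*(1 + P)) = 2*P + 2*P*(1 + P))
M(v) = -v
M(q(d)) + (-22080 - 1*(-17467)) = -2*9*(2 + 9) + (-22080 - 1*(-17467)) = -2*9*11 + (-22080 + 17467) = -1*198 - 4613 = -198 - 4613 = -4811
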